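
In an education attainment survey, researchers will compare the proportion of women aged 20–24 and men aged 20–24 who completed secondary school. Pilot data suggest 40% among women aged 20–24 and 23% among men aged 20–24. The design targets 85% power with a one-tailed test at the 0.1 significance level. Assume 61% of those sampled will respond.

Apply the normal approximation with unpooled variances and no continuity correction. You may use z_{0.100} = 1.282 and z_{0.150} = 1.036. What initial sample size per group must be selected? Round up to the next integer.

n = 128 per group

n = (z_α + z_β)² · [p₁(1−p₁) + p₂(1−p₂)] / (p₁ − p₂)²
  = (1.282 + 1.036)² · (0.40·0.60 + 0.23·0.77) / (0.17)²
  = (2.318)² · (0.2400 + 0.1771) / 0.0289
  = 5.3731 · 0.4171 / 0.0289
  = 77.55
Adjust for 61% response: 77.55 / 0.61 = 127.13.
Round up → n = 128 per group.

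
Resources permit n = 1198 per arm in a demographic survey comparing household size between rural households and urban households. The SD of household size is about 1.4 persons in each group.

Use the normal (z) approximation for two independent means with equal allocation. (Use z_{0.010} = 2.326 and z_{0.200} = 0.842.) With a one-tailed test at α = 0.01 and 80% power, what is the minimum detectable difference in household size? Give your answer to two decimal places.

δ = (z_α + z_β) · √((σ₁²+σ₂²)/n)
  = (2.326 + 0.842) · √(3.92/1198)
  = 3.168 · √0.00327
  = 3.168 · 0.0572
  = 0.1812

Minimum detectable difference ≈ 0.18 persons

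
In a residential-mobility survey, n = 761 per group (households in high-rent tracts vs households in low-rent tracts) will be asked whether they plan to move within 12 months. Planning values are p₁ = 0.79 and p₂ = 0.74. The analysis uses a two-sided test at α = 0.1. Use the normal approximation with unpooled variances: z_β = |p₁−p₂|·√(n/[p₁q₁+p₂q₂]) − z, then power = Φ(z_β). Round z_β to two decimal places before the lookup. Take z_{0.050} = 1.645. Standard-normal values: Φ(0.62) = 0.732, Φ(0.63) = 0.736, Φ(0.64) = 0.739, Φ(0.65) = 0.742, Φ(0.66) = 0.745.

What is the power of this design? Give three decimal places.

z_β = |p₁−p₂|·√(n/[p₁q₁+p₂q₂]) − z_{α/2}
    = 0.05 · √(761/0.3583) − 1.645
    = 0.05 · 46.0860 − 1.645
    = 2.3043 − 1.645 = 0.6593 → 0.66
Power = Φ(0.66) = 0.745.

Power ≈ 0.745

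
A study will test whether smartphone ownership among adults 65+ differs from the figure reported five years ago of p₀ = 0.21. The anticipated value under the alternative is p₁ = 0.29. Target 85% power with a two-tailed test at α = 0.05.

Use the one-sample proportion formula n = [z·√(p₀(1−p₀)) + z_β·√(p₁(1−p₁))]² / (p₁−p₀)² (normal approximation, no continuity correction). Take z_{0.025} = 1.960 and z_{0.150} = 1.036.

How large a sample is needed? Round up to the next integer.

n = 252

n = [z_{α/2}·√(p₀q₀) + z_β·√(p₁q₁)]² / (p₁ − p₀)²
  = [1.960·√(0.21·0.79) + 1.036·√(0.29·0.71)]² / (0.08)²
  = [1.960·0.4073 + 1.036·0.4538]² / 0.0064
  = [1.2684]² / 0.0064
  = 251.39
Round up → n = 252.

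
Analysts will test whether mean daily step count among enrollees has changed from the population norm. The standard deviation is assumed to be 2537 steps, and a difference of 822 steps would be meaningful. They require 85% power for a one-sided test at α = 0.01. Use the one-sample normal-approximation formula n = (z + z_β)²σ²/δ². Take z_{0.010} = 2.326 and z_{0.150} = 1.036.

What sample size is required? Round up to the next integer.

n = 108

n = (z_α + z_β)² · σ² / δ²
  = (2.326 + 1.036)² · 2537² / 822²
  = 11.3030 · 6436369 / 675684
  = 107.67
Round up → n = 108.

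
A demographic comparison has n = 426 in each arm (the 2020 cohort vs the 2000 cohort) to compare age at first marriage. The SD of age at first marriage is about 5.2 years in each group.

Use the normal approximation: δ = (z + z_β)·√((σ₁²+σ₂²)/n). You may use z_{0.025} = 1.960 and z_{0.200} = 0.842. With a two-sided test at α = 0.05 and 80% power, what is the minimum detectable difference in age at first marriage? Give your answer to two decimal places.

Minimum detectable difference ≈ 1.00 years

δ = (z_{α/2} + z_β) · √((σ₁²+σ₂²)/n)
  = (1.960 + 0.842) · √(54.08/426)
  = 2.802 · √0.12695
  = 2.802 · 0.3563
  = 0.9983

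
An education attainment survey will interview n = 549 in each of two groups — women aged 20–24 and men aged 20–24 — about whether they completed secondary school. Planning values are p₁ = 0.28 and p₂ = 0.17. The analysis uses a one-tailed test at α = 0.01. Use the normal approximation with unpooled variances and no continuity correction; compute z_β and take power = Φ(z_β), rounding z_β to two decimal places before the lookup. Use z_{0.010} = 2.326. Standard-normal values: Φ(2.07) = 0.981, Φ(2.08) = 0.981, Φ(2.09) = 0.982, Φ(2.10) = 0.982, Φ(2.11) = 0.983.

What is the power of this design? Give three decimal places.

Power ≈ 0.981

z_β = |p₁−p₂|·√(n/[p₁q₁+p₂q₂]) − z_α
    = 0.11 · √(549/0.3427) − 2.326
    = 0.11 · 40.0248 − 2.326
    = 4.4027 − 2.326 = 2.0767 → 2.08
Power = Φ(2.08) = 0.981.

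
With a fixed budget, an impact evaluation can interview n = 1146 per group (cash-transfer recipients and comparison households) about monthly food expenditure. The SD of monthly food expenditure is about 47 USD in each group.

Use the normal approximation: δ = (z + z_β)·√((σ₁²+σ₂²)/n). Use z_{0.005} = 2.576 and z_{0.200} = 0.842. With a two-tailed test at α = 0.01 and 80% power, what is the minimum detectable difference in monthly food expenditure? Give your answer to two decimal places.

Minimum detectable difference ≈ 6.71 USD

δ = (z_{α/2} + z_β) · √((σ₁²+σ₂²)/n)
  = (2.576 + 0.842) · √(4418/1146)
  = 3.418 · √3.8551
  = 3.418 · 1.9635
  = 6.7111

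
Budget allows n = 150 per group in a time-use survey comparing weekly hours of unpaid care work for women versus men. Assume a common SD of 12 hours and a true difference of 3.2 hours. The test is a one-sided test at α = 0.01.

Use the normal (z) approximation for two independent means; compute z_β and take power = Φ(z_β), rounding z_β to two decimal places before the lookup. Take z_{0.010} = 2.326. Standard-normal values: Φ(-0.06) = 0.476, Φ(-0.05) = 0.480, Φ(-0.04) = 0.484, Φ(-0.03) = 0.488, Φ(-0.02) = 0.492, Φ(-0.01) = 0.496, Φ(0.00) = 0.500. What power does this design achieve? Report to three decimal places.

z_β = δ·√(n/(σ₁²+σ₂²)) − z_α
    = 3.2 · √(150/288) − 2.326
    = 3.2 · 0.72169 − 2.326
    = 2.3094 − 2.326 = -0.0166 → -0.02
Power = Φ(-0.02) = 0.492.

Power ≈ 0.492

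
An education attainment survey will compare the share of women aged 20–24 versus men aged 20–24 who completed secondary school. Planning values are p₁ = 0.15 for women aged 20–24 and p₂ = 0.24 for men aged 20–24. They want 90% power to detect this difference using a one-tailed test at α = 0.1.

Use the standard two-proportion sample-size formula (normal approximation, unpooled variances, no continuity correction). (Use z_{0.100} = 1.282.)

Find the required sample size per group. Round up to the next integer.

n = (z_α + z_β)² · [p₁(1−p₁) + p₂(1−p₂)] / (p₁ − p₂)²
  = (1.282 + 1.282)² · (0.15·0.85 + 0.24·0.76) / (-0.09)²
  = (2.564)² · (0.1275 + 0.1824) / 0.0081
  = 6.5741 · 0.3099 / 0.0081
  = 251.52
Round up → n = 252 per group.

n = 252 per group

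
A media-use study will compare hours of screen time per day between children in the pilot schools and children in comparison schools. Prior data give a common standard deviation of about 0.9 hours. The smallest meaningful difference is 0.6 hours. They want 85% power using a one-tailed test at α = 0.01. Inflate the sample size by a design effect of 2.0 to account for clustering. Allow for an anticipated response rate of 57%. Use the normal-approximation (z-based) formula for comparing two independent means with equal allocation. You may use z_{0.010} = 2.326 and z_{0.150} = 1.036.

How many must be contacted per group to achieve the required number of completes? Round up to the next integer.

n = (z_α + z_β)² · (σ₁² + σ₂²) / δ²
  = (2.326 + 1.036)² · (2·0.9² = 1.62) / 0.6²
  = 11.3030 · 1.62 / 0.36
  = 50.86
Design effect: 2.0 × 50.86 = 101.73.
Adjust for 57% response: 101.73 / 0.57 = 178.47.
Round up → n = 179 per group.

n = 179 per group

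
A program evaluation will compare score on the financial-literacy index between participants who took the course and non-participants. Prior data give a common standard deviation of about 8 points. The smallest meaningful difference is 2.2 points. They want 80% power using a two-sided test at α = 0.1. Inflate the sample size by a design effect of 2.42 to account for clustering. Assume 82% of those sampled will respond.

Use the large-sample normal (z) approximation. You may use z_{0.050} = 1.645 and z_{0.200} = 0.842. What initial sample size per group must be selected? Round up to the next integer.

n = 483 per group

n = (z_{α/2} + z_β)² · (σ₁² + σ₂²) / δ²
  = (1.645 + 0.842)² · (2·8² = 128) / 2.2²
  = 6.1852 · 128 / 4.84
  = 163.57
Design effect: 2.42 × 163.57 = 395.85.
Adjust for 82% response: 395.85 / 0.82 = 482.74.
Round up → n = 483 per group.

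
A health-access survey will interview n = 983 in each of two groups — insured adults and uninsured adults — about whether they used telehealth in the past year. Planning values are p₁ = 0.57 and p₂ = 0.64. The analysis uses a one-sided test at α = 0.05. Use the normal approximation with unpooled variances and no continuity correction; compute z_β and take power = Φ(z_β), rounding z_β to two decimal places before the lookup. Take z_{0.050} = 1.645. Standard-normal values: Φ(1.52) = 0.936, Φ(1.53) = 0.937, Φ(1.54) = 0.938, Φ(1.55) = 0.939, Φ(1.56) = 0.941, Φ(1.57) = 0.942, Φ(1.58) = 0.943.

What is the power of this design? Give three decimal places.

Power ≈ 0.938

z_β = |p₁−p₂|·√(n/[p₁q₁+p₂q₂]) − z_α
    = 0.07 · √(983/0.4755) − 1.645
    = 0.07 · 45.4675 − 1.645
    = 3.1827 − 1.645 = 1.5377 → 1.54
Power = Φ(1.54) = 0.938.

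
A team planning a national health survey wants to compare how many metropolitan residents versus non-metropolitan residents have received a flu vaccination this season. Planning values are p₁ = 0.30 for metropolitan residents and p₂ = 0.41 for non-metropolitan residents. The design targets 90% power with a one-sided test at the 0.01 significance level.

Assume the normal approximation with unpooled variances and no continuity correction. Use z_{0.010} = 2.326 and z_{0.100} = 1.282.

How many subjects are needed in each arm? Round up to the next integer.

n = 487 per group

n = (z_α + z_β)² · [p₁(1−p₁) + p₂(1−p₂)] / (p₁ − p₂)²
  = (2.326 + 1.282)² · (0.30·0.70 + 0.41·0.59) / (-0.11)²
  = (3.608)² · (0.2100 + 0.2419) / 0.0121
  = 13.0177 · 0.4519 / 0.0121
  = 486.17
Round up → n = 487 per group.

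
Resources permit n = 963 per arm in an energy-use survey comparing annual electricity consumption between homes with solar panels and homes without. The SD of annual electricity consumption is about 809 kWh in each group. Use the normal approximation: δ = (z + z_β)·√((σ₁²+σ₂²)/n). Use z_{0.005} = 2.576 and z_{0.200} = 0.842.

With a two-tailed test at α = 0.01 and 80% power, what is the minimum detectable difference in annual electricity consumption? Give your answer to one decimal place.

δ = (z_{α/2} + z_β) · √((σ₁²+σ₂²)/n)
  = (2.576 + 0.842) · √(1308962/963)
  = 3.418 · √1359.3
  = 3.418 · 36.8681
  = 126.0151

Minimum detectable difference ≈ 126.0 kWh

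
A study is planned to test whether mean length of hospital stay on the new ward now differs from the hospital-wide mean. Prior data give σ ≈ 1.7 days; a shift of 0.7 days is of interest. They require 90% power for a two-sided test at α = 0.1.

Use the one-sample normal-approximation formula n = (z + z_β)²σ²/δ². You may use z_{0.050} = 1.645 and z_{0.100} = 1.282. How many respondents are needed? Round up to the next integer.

n = 51

n = (z_{α/2} + z_β)² · σ² / δ²
  = (1.645 + 1.282)² · 1.7² / 0.7²
  = 8.5673 · 2.89 / 0.49
  = 50.53
Round up → n = 51.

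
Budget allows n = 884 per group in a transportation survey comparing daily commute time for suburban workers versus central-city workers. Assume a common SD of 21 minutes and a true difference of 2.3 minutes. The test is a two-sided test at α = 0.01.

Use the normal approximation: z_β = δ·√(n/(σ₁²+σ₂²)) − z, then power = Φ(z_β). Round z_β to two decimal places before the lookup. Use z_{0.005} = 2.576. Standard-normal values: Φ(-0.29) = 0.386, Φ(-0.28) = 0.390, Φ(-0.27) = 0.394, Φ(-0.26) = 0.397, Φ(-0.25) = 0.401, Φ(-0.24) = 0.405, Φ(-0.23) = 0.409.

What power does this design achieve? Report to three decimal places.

z_β = δ·√(n/(σ₁²+σ₂²)) − z_{α/2}
    = 2.3 · √(884/882) − 2.576
    = 2.3 · 1.00113 − 2.576
    = 2.3026 − 2.576 = -0.2734 → -0.27
Power = Φ(-0.27) = 0.394.

Power ≈ 0.394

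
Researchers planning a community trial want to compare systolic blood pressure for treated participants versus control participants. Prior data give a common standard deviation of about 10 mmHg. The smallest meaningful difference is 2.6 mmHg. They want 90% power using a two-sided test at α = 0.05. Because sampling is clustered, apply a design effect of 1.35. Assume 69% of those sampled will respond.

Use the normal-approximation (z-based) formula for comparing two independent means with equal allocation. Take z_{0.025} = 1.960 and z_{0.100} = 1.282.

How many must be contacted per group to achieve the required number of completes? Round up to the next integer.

n = (z_{α/2} + z_β)² · (σ₁² + σ₂²) / δ²
  = (1.960 + 1.282)² · (2·10² = 200) / 2.6²
  = 10.5106 · 200 / 6.76
  = 310.96
Design effect: 1.35 × 310.96 = 419.80.
Adjust for 69% response: 419.80 / 0.69 = 608.41.
Round up → n = 609 per group.

n = 609 per group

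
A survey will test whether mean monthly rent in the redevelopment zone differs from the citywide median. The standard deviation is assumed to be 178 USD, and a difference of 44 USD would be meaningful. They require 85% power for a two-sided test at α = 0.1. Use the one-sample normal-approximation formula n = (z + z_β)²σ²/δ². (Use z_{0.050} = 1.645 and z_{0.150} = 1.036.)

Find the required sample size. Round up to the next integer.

n = 118

n = (z_{α/2} + z_β)² · σ² / δ²
  = (1.645 + 1.036)² · 178² / 44²
  = 7.1878 · 31684 / 1936
  = 117.63
Round up → n = 118.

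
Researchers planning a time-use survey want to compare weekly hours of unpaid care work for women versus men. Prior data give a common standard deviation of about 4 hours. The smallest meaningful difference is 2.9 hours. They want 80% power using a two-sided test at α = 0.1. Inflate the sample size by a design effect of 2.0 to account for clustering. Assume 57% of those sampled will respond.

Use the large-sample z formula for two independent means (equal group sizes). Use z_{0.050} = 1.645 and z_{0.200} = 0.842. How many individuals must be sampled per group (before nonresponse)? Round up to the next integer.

n = (z_{α/2} + z_β)² · (σ₁² + σ₂²) / δ²
  = (1.645 + 0.842)² · (2·4² = 32) / 2.9²
  = 6.1852 · 32 / 8.41
  = 23.53
Design effect: 2.0 × 23.53 = 47.07.
Adjust for 57% response: 47.07 / 0.57 = 82.58.
Round up → n = 83 per group.

n = 83 per group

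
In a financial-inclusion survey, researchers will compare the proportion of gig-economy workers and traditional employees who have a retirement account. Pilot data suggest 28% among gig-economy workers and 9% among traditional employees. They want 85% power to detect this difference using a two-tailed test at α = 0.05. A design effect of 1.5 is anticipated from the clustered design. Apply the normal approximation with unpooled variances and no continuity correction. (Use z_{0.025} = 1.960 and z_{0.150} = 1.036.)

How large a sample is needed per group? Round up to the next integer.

n = (z_{α/2} + z_β)² · [p₁(1−p₁) + p₂(1−p₂)] / (p₁ − p₂)²
  = (1.960 + 1.036)² · (0.28·0.72 + 0.09·0.91) / (0.19)²
  = (2.996)² · (0.2016 + 0.0819) / 0.0361
  = 8.9760 · 0.2835 / 0.0361
  = 70.49
Design effect: 1.5 × 70.49 = 105.74.
Round up → n = 106 per group.

n = 106 per group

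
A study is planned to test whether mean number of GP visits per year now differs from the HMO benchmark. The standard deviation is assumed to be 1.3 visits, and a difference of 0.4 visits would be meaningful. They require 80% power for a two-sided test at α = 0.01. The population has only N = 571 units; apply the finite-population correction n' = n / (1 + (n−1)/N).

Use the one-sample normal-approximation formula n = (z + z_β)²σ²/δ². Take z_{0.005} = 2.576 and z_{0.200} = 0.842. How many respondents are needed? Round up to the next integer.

n = (z_{α/2} + z_β)² · σ² / δ²
  = (2.576 + 0.842)² · 1.3² / 0.4²
  = 11.6827 · 1.69 / 0.16
  = 123.40
Finite-population correction (N = 571): 123.40 / (1 + (123.40 − 1)/571) = 101.62.
Round up → n = 102.

n = 102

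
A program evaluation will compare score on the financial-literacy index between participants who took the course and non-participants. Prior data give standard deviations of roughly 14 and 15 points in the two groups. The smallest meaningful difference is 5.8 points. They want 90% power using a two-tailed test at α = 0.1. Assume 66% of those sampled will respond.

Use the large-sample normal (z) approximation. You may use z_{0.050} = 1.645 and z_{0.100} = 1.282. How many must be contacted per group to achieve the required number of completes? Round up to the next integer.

n = (z_{α/2} + z_β)² · (σ₁² + σ₂²) / δ²
  = (1.645 + 1.282)² · (14² + 15² = 421) / 5.8²
  = 8.5673 · 421 / 33.64
  = 107.22
Adjust for 66% response: 107.22 / 0.66 = 162.45.
Round up → n = 163 per group.

n = 163 per group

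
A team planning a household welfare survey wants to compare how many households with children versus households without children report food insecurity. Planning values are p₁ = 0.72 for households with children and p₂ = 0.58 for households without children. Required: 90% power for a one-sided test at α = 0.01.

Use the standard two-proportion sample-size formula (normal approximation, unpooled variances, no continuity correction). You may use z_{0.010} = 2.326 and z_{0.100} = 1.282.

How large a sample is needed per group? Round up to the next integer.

n = (z_α + z_β)² · [p₁(1−p₁) + p₂(1−p₂)] / (p₁ − p₂)²
  = (2.326 + 1.282)² · (0.72·0.28 + 0.58·0.42) / (0.14)²
  = (3.608)² · (0.2016 + 0.2436) / 0.0196
  = 13.0177 · 0.4452 / 0.0196
  = 295.69
Round up → n = 296 per group.

n = 296 per group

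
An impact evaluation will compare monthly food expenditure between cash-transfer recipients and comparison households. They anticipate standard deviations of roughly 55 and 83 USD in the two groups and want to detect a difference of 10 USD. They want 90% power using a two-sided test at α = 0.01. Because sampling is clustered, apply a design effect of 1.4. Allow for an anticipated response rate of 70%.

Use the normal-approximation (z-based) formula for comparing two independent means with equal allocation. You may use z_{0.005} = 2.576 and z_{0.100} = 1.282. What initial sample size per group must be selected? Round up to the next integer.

n = 2952 per group

n = (z_{α/2} + z_β)² · (σ₁² + σ₂²) / δ²
  = (2.576 + 1.282)² · (55² + 83² = 9914) / 10²
  = 14.8842 · 9914 / 100
  = 1475.62
Design effect: 1.4 × 1475.62 = 2065.86.
Adjust for 70% response: 2065.86 / 0.70 = 2951.23.
Round up → n = 2952 per group.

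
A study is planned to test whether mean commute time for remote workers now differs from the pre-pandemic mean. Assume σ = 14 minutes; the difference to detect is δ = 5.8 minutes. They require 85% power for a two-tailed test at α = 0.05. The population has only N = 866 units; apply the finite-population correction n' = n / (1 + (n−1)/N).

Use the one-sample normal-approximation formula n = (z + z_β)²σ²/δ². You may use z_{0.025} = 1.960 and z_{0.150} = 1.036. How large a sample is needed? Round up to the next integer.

n = 50

n = (z_{α/2} + z_β)² · σ² / δ²
  = (1.960 + 1.036)² · 14² / 5.8²
  = 8.9760 · 196 / 33.64
  = 52.30
Finite-population correction (N = 866): 52.30 / (1 + (52.30 − 1)/866) = 49.37.
Round up → n = 50.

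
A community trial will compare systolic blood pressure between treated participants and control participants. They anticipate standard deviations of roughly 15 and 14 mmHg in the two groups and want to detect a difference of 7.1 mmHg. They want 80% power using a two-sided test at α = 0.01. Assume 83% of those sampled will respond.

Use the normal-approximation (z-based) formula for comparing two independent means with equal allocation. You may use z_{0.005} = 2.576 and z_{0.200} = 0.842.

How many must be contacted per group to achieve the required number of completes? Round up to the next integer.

n = 118 per group

n = (z_{α/2} + z_β)² · (σ₁² + σ₂²) / δ²
  = (2.576 + 0.842)² · (15² + 14² = 421) / 7.1²
  = 11.6827 · 421 / 50.41
  = 97.57
Adjust for 83% response: 97.57 / 0.83 = 117.55.
Round up → n = 118 per group.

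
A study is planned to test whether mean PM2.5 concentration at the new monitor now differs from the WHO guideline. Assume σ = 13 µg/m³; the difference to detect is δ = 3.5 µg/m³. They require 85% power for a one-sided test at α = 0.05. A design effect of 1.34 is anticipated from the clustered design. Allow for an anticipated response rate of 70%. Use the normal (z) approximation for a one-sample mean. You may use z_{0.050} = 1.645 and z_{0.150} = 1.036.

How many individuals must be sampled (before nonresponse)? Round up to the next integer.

n = (z_α + z_β)² · σ² / δ²
  = (1.645 + 1.036)² · 13² / 3.5²
  = 7.1878 · 169 / 12.25
  = 99.16
Design effect: 1.34 × 99.16 = 132.88.
Adjust for 70% response: 132.88 / 0.70 = 189.82.
Round up → n = 190.

n = 190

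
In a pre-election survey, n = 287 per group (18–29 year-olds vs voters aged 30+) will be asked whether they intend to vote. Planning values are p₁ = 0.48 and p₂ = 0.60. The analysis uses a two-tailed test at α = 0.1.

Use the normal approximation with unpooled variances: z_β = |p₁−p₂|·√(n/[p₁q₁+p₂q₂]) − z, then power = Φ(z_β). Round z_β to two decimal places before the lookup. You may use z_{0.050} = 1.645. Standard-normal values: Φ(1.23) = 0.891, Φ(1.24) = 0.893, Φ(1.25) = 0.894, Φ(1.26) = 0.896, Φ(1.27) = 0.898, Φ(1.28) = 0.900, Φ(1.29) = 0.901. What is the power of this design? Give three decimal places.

z_β = |p₁−p₂|·√(n/[p₁q₁+p₂q₂]) − z_{α/2}
    = 0.12 · √(287/0.4896) − 1.645
    = 0.12 · 24.2114 − 1.645
    = 2.9054 − 1.645 = 1.2604 → 1.26
Power = Φ(1.26) = 0.896.

Power ≈ 0.896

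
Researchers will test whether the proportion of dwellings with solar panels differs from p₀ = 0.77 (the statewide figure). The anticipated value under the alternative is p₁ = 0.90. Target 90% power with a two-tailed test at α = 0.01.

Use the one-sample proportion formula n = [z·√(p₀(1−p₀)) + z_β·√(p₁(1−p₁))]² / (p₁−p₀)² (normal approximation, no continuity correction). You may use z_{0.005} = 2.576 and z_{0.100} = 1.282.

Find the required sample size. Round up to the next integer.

n = [z_{α/2}·√(p₀q₀) + z_β·√(p₁q₁)]² / (p₁ − p₀)²
  = [2.576·√(0.77·0.23) + 1.282·√(0.90·0.10)]² / (0.13)²
  = [2.576·0.4208 + 1.282·0.3000]² / 0.0169
  = [1.4687]² / 0.0169
  = 127.63
Round up → n = 128.

n = 128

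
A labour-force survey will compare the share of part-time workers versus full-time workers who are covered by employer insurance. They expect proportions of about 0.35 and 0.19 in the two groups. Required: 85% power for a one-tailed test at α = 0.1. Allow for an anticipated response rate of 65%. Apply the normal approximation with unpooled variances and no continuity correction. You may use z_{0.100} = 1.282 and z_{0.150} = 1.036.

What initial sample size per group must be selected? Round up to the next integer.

n = 124 per group

n = (z_α + z_β)² · [p₁(1−p₁) + p₂(1−p₂)] / (p₁ − p₂)²
  = (1.282 + 1.036)² · (0.35·0.65 + 0.19·0.81) / (0.16)²
  = (2.318)² · (0.2275 + 0.1539) / 0.0256
  = 5.3731 · 0.3814 / 0.0256
  = 80.05
Adjust for 65% response: 80.05 / 0.65 = 123.16.
Round up → n = 124 per group.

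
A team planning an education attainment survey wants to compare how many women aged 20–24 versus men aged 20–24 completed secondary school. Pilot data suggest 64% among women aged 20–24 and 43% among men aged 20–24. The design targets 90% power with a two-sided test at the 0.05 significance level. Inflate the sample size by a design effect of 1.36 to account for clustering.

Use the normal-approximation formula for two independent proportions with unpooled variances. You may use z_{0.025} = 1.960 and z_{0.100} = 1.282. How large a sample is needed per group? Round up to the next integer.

n = (z_{α/2} + z_β)² · [p₁(1−p₁) + p₂(1−p₂)] / (p₁ − p₂)²
  = (1.960 + 1.282)² · (0.64·0.36 + 0.43·0.57) / (0.21)²
  = (3.242)² · (0.2304 + 0.2451) / 0.0441
  = 10.5106 · 0.4755 / 0.0441
  = 113.33
Design effect: 1.36 × 113.33 = 154.13.
Round up → n = 155 per group.

n = 155 per group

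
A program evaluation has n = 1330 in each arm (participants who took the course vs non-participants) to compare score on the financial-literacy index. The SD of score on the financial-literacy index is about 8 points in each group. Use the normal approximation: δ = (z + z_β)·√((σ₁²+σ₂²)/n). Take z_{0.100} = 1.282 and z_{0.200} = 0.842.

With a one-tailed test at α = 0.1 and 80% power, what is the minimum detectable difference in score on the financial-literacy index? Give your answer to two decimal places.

Minimum detectable difference ≈ 0.66 points

δ = (z_α + z_β) · √((σ₁²+σ₂²)/n)
  = (1.282 + 0.842) · √(128/1330)
  = 2.124 · √0.09624
  = 2.124 · 0.3102
  = 0.6589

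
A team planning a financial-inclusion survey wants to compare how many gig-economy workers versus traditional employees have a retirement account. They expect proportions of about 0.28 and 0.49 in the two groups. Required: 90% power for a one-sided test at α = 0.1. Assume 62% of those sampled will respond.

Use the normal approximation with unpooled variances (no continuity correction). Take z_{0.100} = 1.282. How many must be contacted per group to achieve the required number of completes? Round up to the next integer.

n = (z_α + z_β)² · [p₁(1−p₁) + p₂(1−p₂)] / (p₁ − p₂)²
  = (1.282 + 1.282)² · (0.28·0.72 + 0.49·0.51) / (-0.21)²
  = (2.564)² · (0.2016 + 0.2499) / 0.0441
  = 6.5741 · 0.4515 / 0.0441
  = 67.31
Adjust for 62% response: 67.31 / 0.62 = 108.56.
Round up → n = 109 per group.

n = 109 per group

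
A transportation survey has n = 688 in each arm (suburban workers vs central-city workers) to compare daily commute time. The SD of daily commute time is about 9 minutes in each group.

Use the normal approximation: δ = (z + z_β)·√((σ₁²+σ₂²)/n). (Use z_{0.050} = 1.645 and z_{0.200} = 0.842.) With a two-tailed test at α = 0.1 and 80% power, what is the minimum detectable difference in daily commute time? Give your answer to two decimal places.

Minimum detectable difference ≈ 1.21 minutes

δ = (z_{α/2} + z_β) · √((σ₁²+σ₂²)/n)
  = (1.645 + 0.842) · √(162/688)
  = 2.487 · √0.23547
  = 2.487 · 0.4852
  = 1.2068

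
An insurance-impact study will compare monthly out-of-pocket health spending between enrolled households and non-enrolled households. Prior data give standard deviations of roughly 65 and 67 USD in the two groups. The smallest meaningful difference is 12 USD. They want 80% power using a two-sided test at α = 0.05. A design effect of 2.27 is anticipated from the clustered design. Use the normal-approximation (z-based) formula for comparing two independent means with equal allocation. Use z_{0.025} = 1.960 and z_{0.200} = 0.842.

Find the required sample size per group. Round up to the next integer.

n = 1079 per group

n = (z_{α/2} + z_β)² · (σ₁² + σ₂²) / δ²
  = (1.960 + 0.842)² · (65² + 67² = 8714) / 12²
  = 7.8512 · 8714 / 144
  = 475.11
Design effect: 2.27 × 475.11 = 1078.49.
Round up → n = 1079 per group.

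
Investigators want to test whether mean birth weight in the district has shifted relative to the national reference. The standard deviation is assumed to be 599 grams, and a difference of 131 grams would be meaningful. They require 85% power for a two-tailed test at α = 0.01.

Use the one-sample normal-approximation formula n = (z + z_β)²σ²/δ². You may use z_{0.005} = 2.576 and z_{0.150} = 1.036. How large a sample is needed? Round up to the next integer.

n = (z_{α/2} + z_β)² · σ² / δ²
  = (2.576 + 1.036)² · 599² / 131²
  = 13.0465 · 358801 / 17161
  = 272.78
Round up → n = 273.

n = 273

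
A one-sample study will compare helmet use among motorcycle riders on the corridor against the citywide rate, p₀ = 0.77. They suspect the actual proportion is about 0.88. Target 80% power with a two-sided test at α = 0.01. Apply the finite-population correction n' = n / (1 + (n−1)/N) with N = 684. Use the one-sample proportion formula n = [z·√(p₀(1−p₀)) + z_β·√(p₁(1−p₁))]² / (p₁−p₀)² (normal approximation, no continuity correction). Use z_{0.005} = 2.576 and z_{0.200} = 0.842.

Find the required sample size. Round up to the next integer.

n = [z_{α/2}·√(p₀q₀) + z_β·√(p₁q₁)]² / (p₁ − p₀)²
  = [2.576·√(0.77·0.23) + 0.842·√(0.88·0.12)]² / (0.11)²
  = [2.576·0.4208 + 0.842·0.3250]² / 0.0121
  = [1.3577]² / 0.0121
  = 152.34
Finite-population correction (N = 684): 152.34 / (1 + (152.34 − 1)/684) = 124.74.
Round up → n = 125.

n = 125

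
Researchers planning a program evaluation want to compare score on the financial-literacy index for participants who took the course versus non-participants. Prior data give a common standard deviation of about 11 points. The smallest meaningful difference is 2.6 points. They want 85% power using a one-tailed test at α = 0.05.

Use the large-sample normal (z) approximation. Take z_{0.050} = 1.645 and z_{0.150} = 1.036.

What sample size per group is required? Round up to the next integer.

n = 258 per group

n = (z_α + z_β)² · (σ₁² + σ₂²) / δ²
  = (1.645 + 1.036)² · (2·11² = 242) / 2.6²
  = 7.1878 · 242 / 6.76
  = 257.31
Round up → n = 258 per group.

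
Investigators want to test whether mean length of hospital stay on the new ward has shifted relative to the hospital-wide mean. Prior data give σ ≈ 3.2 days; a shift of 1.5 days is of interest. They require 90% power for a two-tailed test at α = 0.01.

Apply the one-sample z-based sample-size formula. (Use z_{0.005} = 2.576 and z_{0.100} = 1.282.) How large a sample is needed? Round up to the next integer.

n = 68

n = (z_{α/2} + z_β)² · σ² / δ²
  = (2.576 + 1.282)² · 3.2² / 1.5²
  = 14.8842 · 10.24 / 2.25
  = 67.74
Round up → n = 68.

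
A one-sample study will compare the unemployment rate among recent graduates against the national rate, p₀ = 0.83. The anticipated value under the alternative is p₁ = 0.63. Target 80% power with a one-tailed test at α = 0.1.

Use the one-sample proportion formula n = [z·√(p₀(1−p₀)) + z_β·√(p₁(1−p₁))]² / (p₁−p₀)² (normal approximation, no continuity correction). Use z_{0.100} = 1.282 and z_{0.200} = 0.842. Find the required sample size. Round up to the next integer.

n = [z_α·√(p₀q₀) + z_β·√(p₁q₁)]² / (p₁ − p₀)²
  = [1.282·√(0.83·0.17) + 0.842·√(0.63·0.37)]² / (-0.20)²
  = [1.282·0.3756 + 0.842·0.4828]² / 0.0400
  = [0.8881]² / 0.0400
  = 19.72
Round up → n = 20.

n = 20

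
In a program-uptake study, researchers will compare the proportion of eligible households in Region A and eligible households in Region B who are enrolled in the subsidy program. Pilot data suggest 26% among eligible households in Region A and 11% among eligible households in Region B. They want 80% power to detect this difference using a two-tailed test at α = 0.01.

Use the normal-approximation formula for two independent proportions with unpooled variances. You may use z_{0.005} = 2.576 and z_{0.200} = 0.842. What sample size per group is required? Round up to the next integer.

n = (z_{α/2} + z_β)² · [p₁(1−p₁) + p₂(1−p₂)] / (p₁ − p₂)²
  = (2.576 + 0.842)² · (0.26·0.74 + 0.11·0.89) / (0.15)²
  = (3.418)² · (0.1924 + 0.0979) / 0.0225
  = 11.6827 · 0.2903 / 0.0225
  = 150.73
Round up → n = 151 per group.

n = 151 per group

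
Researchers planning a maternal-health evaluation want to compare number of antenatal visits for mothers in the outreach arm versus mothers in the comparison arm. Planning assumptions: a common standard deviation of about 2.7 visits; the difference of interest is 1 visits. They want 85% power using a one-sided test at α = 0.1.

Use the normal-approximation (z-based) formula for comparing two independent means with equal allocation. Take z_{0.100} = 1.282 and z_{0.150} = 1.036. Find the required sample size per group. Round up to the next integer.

n = (z_α + z_β)² · (σ₁² + σ₂²) / δ²
  = (1.282 + 1.036)² · (2·2.7² = 14.58) / 1²
  = 5.3731 · 14.58 / 1
  = 78.34
Round up → n = 79 per group.

n = 79 per group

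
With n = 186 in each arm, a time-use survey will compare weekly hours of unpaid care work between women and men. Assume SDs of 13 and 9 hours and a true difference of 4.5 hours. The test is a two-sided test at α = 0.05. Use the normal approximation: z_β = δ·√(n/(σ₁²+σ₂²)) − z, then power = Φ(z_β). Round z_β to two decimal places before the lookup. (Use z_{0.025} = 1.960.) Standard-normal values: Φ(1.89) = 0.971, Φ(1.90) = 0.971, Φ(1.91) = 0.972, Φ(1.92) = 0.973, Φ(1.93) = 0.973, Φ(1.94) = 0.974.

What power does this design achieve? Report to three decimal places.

z_β = δ·√(n/(σ₁²+σ₂²)) − z_{α/2}
    = 4.5 · √(186/250) − 1.960
    = 4.5 · 0.86255 − 1.960
    = 3.8815 − 1.960 = 1.9215 → 1.92
Power = Φ(1.92) = 0.973.

Power ≈ 0.973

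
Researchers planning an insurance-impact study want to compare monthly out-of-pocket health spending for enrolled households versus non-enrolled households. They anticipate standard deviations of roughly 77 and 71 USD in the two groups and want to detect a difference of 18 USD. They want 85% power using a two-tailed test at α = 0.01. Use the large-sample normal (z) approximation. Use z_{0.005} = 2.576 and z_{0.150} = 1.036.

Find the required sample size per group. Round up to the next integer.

n = (z_{α/2} + z_β)² · (σ₁² + σ₂²) / δ²
  = (2.576 + 1.036)² · (77² + 71² = 10970) / 18²
  = 13.0465 · 10970 / 324
  = 441.73
Round up → n = 442 per group.

n = 442 per group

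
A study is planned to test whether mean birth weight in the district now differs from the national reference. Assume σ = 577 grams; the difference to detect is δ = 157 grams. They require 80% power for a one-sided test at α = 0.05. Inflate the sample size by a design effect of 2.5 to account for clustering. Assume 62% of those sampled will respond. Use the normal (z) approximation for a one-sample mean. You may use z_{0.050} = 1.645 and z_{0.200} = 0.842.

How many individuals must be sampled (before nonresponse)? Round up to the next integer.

n = 337

n = (z_α + z_β)² · σ² / δ²
  = (1.645 + 0.842)² · 577² / 157²
  = 6.1852 · 332929 / 24649
  = 83.54
Design effect: 2.5 × 83.54 = 208.85.
Adjust for 62% response: 208.85 / 0.62 = 336.86.
Round up → n = 337.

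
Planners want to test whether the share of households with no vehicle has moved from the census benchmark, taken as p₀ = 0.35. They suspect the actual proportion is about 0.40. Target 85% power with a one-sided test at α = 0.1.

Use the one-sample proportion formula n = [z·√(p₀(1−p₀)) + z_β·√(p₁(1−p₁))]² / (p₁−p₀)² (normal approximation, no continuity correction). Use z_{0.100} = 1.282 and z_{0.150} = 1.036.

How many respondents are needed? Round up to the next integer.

n = [z_α·√(p₀q₀) + z_β·√(p₁q₁)]² / (p₁ − p₀)²
  = [1.282·√(0.35·0.65) + 1.036·√(0.40·0.60)]² / (0.05)²
  = [1.282·0.4770 + 1.036·0.4899]² / 0.0025
  = [1.1190]² / 0.0025
  = 500.87
Round up → n = 501.

n = 501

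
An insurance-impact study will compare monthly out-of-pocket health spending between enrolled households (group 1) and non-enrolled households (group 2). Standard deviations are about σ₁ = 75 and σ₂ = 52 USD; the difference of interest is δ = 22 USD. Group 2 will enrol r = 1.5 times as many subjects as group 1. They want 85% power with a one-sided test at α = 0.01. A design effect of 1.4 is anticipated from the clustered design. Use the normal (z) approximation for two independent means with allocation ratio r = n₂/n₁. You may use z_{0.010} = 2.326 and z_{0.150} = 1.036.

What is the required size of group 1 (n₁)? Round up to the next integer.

n₁ = 243

n₁ = (z_α + z_β)² · (σ₁² + σ₂²/r) / δ²
   = (2.326 + 1.036)² · (75² + 52²/1.5) / 22²
   = 11.3030 · (5625 + 1802.7) / 484
   = 11.3030 · 7427.7 / 484
   = 173.46
Design effect: 1.4 × 173.46 = 242.85.
Round up → n₁ = 243; n₂ = r·n₁ = 1.5 × 243 = 365.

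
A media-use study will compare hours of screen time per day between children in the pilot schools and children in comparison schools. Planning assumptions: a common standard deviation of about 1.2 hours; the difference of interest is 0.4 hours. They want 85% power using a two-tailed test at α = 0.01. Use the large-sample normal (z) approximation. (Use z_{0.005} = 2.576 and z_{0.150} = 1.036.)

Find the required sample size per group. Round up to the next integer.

n = (z_{α/2} + z_β)² · (σ₁² + σ₂²) / δ²
  = (2.576 + 1.036)² · (2·1.2² = 2.88) / 0.4²
  = 13.0465 · 2.88 / 0.16
  = 234.84
Round up → n = 235 per group.

n = 235 per group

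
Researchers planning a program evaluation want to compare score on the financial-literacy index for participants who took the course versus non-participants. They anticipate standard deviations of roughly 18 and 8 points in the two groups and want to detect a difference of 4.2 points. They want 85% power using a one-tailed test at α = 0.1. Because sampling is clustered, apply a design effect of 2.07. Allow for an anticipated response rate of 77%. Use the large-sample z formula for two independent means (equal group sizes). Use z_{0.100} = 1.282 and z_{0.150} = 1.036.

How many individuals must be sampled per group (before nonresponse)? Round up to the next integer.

n = 318 per group

n = (z_α + z_β)² · (σ₁² + σ₂²) / δ²
  = (1.282 + 1.036)² · (18² + 8² = 388) / 4.2²
  = 5.3731 · 388 / 17.64
  = 118.18
Design effect: 2.07 × 118.18 = 244.64.
Adjust for 77% response: 244.64 / 0.77 = 317.72.
Round up → n = 318 per group.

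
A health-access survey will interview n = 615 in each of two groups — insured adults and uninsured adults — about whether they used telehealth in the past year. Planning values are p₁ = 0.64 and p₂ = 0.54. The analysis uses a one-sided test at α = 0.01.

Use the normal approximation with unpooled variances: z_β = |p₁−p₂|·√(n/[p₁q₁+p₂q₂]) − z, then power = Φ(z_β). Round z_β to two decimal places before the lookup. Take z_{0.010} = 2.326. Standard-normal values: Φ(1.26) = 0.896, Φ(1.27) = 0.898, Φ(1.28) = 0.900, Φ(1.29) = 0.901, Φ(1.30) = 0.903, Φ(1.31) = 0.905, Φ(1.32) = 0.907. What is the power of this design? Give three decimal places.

z_β = |p₁−p₂|·√(n/[p₁q₁+p₂q₂]) − z_α
    = 0.10 · √(615/0.4788) − 2.326
    = 0.10 · 35.8394 − 2.326
    = 3.5839 − 2.326 = 1.2579 → 1.26
Power = Φ(1.26) = 0.896.

Power ≈ 0.896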